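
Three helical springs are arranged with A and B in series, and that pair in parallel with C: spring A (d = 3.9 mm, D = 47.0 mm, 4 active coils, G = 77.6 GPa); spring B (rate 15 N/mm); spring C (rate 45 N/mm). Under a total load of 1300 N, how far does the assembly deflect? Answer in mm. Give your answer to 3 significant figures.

k_A = Gd⁴/(8D³N_a) = (77.6×10³)(3.9⁴)/(8·47.0³·4) = 5.4035 N/mm
Springs A,B series: k_AB = 1/(1/5.4035+1/15) = 3.9725 N/mm; parallel with C: k_eq = 3.9725+45 = 48.972 N/mm
δ = F/k_eq = 1300/48.972 = 26.546 mm

26.5 mm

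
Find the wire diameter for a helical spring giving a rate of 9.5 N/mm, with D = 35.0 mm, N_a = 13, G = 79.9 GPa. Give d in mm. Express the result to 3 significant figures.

d = (8D³N_a·k / G)^(1/4) = (8·35.0³·13·9.5 / (79.9×10³))^0.25
  = (530.17)^0.25 = 4.7985 mm

4.80 mm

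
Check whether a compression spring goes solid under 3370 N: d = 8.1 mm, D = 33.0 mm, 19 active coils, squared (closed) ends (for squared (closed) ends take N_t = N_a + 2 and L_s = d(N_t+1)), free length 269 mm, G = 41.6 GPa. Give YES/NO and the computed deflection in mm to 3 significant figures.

YES, δ = 103 mm

k = Gd⁴/(8D³N_a) = (41.6×10³)(8.1⁴)/(8·33.0³·19) = 32.783 N/mm
N_t = 21; L_s = 8.1·22 = 178.2 mm; δ_solid = L₀ − L_s = 269 − 178.2 = 90.8 mm
δ = F/k = 3370/32.783 = 102.8 mm
δ ≥ δ_solid → spring goes solid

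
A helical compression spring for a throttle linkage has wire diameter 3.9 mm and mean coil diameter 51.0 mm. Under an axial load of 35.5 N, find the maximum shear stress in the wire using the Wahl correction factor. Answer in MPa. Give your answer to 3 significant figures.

Spring index C = D/d = 51.0/3.9 = 13.0769
K_W = (4C−1)/(4C−4) + 0.615/C = 51.308/48.308 + 0.0470 = 1.1091
τ₀ = 8FD/(πd³) = 8·35.5·51.0/(π·3.9³) = 14484/186.36 = 77.722 MPa
τ_max = K·τ₀ = 1.1091 × 77.722 = 86.204 MPa

86.2 MPa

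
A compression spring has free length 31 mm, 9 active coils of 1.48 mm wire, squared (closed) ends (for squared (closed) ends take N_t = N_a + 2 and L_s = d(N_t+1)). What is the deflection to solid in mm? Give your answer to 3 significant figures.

N_t = 11; L_s = 1.48·12 = 17.76 mm
δ_solid = L₀ − L_s = 31 − 17.76 = 13.24 mm

13.2 mm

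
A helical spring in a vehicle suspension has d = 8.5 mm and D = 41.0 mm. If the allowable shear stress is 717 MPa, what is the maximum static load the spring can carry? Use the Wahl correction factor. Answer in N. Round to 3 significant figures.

C = D/d = 41.0/8.5 = 4.8235
K_W = (4C−1)/(4C−4) + 0.615/C = 18.294/15.294 + 0.1275 = 1.3237
τ_max = K·8FD/(πd³) → F_max = τ_allow·πd³/(8DK)
F_max = 717·π·8.5³/(8·41.0·1.3237) = 1.3833e+06/434.16 = 3186.2 N

3190 N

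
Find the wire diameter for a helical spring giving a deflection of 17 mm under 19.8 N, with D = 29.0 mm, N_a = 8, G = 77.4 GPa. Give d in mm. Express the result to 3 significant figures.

2.20 mm

Required rate k = F/δ = 19.8/17 = 1.1647 N/mm
d = (8D³N_a·k / G)^(1/4) = (8·29.0³·8·1.1647 / (77.4×10³))^0.25
  = (23.488)^0.25 = 2.2015 mm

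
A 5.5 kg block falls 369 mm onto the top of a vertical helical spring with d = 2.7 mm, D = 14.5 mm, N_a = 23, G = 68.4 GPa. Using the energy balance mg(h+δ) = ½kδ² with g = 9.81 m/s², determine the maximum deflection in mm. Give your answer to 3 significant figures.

87.2 mm

k = Gd⁴/(8D³N_a) = (68.4×10³)(2.7⁴)/(8·14.5³·23) = 6.4802 N/mm
W = mg = 5.5 × 9.81 = 53.955 N
½kδ² − Wδ − Wh = 0 → δ = (W + √(W² + 2kWh))/k
δ = (53.955 + √(2911.1 + 258034))/6.4802 = (53.955 + 510.83)/6.4802 = 87.155 mm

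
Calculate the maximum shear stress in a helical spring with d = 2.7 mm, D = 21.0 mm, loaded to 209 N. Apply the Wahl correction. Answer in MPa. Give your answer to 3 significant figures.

Spring index C = D/d = 21.0/2.7 = 7.7778
K_W = (4C−1)/(4C−4) + 0.615/C = 30.111/27.111 + 0.0791 = 1.1897
τ₀ = 8FD/(πd³) = 8·209·21.0/(π·2.7³) = 35112/61.836 = 567.82 MPa
τ_max = K·τ₀ = 1.1897 × 567.82 = 675.56 MPa

676 MPa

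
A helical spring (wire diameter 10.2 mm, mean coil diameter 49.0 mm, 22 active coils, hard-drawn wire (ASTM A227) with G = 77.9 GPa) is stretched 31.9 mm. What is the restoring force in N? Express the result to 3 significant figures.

k = Gd⁴/(8D³N_a) = (77.9×10³)(10.2⁴)/(8·49.0³·22) = 40.723 N/mm
F = k·δ = 40.723 × 31.9 = 1299.1 N

1300 N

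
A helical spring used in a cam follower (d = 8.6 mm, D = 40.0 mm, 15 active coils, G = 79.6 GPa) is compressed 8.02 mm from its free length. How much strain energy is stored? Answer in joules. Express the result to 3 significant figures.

1.82 J

k = Gd⁴/(8D³N_a) = (79.6×10³)(8.6⁴)/(8·40.0³·15) = 56.695 N/mm
U = ½kδ² = 0.5 × 56.695 × 8.02² = 1823.3 N·mm = 1.8233 J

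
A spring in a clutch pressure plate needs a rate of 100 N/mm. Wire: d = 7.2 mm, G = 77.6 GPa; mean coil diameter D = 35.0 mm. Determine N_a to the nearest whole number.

6

N_a = Gd⁴/(8D³k) = (77.6×10³ × 7.2⁴)/(8 × 35.0³ × 100)
    = 2.08541e+08 / 3.43e+07 = 6.08 → 6 coils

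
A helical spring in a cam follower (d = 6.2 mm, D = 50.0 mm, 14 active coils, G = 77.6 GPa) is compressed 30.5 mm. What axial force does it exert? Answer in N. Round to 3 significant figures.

250 N

k = Gd⁴/(8D³N_a) = (77.6×10³)(6.2⁴)/(8·50.0³·14) = 8.1903 N/mm
F = k·δ = 8.1903 × 30.5 = 249.8 N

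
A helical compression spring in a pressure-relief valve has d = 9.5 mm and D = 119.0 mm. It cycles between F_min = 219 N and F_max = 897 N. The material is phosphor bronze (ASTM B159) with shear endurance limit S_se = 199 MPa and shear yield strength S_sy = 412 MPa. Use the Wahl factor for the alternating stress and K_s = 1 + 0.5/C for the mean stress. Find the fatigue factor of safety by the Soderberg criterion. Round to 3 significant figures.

C = D/d = 119.0/9.5 = 12.5263; K_W = (4C−1)/(4C−4)+0.615/C = 1.1142; K_s = 1+0.5/C = 1.0399
F_a = (F_max−F_min)/2 = 339 N; F_m = (F_max+F_min)/2 = 558 N
τ_a = K_W·8F_aD/(πd³) = 1.1142 × 119.82 = 133.5 MPa
τ_m = K_s·8F_mD/(πd³) = 1.0399 × 197.22 = 205.09 MPa
Soderberg: 1/n_f = τ_a/S_se + τ_m/S_sy = 133.5/199 + 205.09/412 = 0.67083 + 0.49780 = 1.1686
n_f = 1/1.1686 = 0.8557

0.856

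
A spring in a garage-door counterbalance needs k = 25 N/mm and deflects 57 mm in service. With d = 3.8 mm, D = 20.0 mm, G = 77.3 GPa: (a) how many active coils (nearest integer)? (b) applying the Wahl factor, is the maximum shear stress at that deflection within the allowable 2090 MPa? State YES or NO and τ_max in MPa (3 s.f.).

N_a = Gd⁴/(8D³k) = (77.3×10³)(3.8⁴)/(8·20.0³·25) = 10.07 → N_a = 10
Actual rate k = Gd⁴/(8D³·10) = 25.185 N/mm
Working load F = kδ = 25.185·57 = 1435.5 N
C = 20.0/3.8 = 5.2632; K_W = (4C−1)/(4C−4)+0.615/C = 1.2928
τ_max = K_W·8FD/(πd³) = 1.2928·1332.4 = 1722.5 MPa
τ_max ≤ 2090 MPa → acceptable

(a) 10 coils; (b) YES, τ_max = 1720 MPa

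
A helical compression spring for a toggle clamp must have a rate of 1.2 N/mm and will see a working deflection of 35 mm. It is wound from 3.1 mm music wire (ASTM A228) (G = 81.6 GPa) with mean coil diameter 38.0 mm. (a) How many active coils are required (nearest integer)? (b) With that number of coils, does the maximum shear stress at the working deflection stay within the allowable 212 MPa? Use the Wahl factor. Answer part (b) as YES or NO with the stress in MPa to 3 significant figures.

(a) 14 coils; (b) YES, τ_max = 156 MPa

N_a = Gd⁴/(8D³k) = (81.6×10³)(3.1⁴)/(8·38.0³·1.2) = 14.31 → N_a = 14
Actual rate k = Gd⁴/(8D³·14) = 1.2262 N/mm
Working load F = kδ = 1.2262·35 = 42.918 N
C = 38.0/3.1 = 12.2581; K_W = (4C−1)/(4C−4)+0.615/C = 1.1168
τ_max = K_W·8FD/(πd³) = 1.1168·139.4 = 155.68 MPa
τ_max ≤ 212 MPa → acceptable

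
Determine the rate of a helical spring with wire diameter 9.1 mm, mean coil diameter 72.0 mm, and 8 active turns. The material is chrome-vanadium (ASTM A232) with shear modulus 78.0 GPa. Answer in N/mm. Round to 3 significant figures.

k = Gd⁴/(8D³N_a) = (78.0×10³ × 9.1⁴) / (8 × 72.0³ × 8)
  = 5.34885e+08 / 2.38879e+07 = 22.391 N/mm

22.4 N/mm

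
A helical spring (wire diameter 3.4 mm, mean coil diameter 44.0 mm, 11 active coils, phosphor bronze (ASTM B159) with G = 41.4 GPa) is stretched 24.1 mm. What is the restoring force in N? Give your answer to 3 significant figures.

k = Gd⁴/(8D³N_a) = (41.4×10³)(3.4⁴)/(8·44.0³·11) = 0.73803 N/mm
F = k·δ = 0.73803 × 24.1 = 17.787 N

17.8 N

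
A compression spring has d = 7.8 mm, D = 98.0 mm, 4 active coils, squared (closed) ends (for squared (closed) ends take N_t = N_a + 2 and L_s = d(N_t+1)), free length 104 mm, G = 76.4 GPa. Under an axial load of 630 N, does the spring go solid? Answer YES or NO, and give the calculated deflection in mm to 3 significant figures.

YES, δ = 67.1 mm

k = Gd⁴/(8D³N_a) = (76.4×10³)(7.8⁴)/(8·98.0³·4) = 9.3895 N/mm
N_t = 6; L_s = 7.8·7 = 54.6 mm; δ_solid = L₀ − L_s = 104 − 54.6 = 49.4 mm
δ = F/k = 630/9.3895 = 67.096 mm
δ ≥ δ_solid → spring goes solid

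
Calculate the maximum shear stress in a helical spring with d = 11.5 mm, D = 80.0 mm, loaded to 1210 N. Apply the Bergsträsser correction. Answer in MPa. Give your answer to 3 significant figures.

Spring index C = D/d = 80.0/11.5 = 6.9565
K_B = (4C+2)/(4C−3) = 29.826/24.826 = 1.2014
τ₀ = 8FD/(πd³) = 8·1210·80.0/(π·11.5³) = 774400/4778 = 162.08 MPa
τ_max = K·τ₀ = 1.2014 × 162.08 = 194.72 MPa

195 MPa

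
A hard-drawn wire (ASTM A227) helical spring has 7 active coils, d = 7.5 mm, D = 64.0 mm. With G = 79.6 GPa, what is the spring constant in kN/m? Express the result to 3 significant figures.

k = Gd⁴/(8D³N_a) = (79.6×10³ × 7.5⁴) / (8 × 64.0³ × 7)
  = 2.51859e+08 / 1.46801e+07 = 17.157 N/mm

17.2 kN/m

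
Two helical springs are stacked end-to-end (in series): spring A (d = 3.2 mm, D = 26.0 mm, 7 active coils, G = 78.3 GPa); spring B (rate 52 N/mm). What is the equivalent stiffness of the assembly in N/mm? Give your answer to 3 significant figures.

7.19 N/mm

k_A = Gd⁴/(8D³N_a) = (78.3×10³)(3.2⁴)/(8·26.0³·7) = 8.3417 N/mm
Series: 1/k_eq = 1/8.3417 + 1/52 = 0.13911; k_eq = 7.1885 N/mm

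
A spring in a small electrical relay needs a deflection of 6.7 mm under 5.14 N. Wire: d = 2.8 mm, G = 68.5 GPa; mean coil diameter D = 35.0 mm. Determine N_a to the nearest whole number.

Required rate k = F/δ = 5.14/6.7 = 0.76716 N/mm
N_a = Gd⁴/(8D³k) = (68.5×10³ × 2.8⁴)/(8 × 35.0³ × 0.76716)
    = 4.21039e+06 / 263137 = 16 → 16 coils

16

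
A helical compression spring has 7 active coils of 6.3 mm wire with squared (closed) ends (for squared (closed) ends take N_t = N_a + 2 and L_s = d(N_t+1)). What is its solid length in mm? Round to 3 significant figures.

63.0 mm

squared (closed) ends: N_t = N_a + 2 = 7 + 2 = 9
L_s = d·(N_t+1) = 6.3 × 10 = 63 mm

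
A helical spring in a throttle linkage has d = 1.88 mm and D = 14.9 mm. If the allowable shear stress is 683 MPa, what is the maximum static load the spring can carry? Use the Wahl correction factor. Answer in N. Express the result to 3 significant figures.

C = D/d = 14.9/1.88 = 7.9255
K_W = (4C−1)/(4C−4) + 0.615/C = 30.702/27.702 + 0.0776 = 1.1859
τ_max = K·8FD/(πd³) → F_max = τ_allow·πd³/(8DK)
F_max = 683·π·1.88³/(8·14.9·1.1859) = 14258/141.36 = 100.86 N

101 N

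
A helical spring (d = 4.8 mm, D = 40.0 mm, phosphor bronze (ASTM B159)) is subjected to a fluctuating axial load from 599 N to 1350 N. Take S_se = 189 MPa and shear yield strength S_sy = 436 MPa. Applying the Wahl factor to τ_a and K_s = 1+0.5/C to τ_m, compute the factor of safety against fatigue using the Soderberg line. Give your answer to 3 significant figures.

0.231

C = D/d = 40.0/4.8 = 8.3333; K_W = (4C−1)/(4C−4)+0.615/C = 1.1761; K_s = 1+0.5/C = 1.0600
F_a = (F_max−F_min)/2 = 375.5 N; F_m = (F_max+F_min)/2 = 974.5 N
τ_a = K_W·8F_aD/(πd³) = 1.1761 × 345.85 = 406.74 MPa
τ_m = K_s·8F_mD/(πd³) = 1.0600 × 897.55 = 951.4 MPa
Soderberg: 1/n_f = τ_a/S_se + τ_m/S_sy = 406.74/189 + 951.4/436 = 2.15208 + 2.18211 = 4.3342
n_f = 1/4.3342 = 0.2307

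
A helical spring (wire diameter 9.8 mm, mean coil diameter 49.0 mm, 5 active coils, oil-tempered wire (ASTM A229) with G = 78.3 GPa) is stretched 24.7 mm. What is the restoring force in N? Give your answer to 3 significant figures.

3790 N

k = Gd⁴/(8D³N_a) = (78.3×10³)(9.8⁴)/(8·49.0³·5) = 153.47 N/mm
F = k·δ = 153.47 × 24.7 = 3790.7 N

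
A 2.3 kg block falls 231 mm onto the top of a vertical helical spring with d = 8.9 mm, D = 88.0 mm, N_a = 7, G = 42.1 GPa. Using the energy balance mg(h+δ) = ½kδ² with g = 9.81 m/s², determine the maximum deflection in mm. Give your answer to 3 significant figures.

42.2 mm

k = Gd⁴/(8D³N_a) = (42.1×10³)(8.9⁴)/(8·88.0³·7) = 6.9216 N/mm
W = mg = 2.3 × 9.81 = 22.563 N
½kδ² − Wδ − Wh = 0 → δ = (W + √(W² + 2kWh))/k
δ = (22.563 + √(509.09 + 72151.4))/6.9216 = (22.563 + 269.56)/6.9216 = 42.204 mm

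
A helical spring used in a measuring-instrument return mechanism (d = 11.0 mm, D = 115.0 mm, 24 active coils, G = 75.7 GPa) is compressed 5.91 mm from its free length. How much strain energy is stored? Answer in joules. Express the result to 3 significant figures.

0.0663 J

k = Gd⁴/(8D³N_a) = (75.7×10³)(11.0⁴)/(8·115.0³·24) = 3.7955 N/mm
U = ½kδ² = 0.5 × 3.7955 × 5.91² = 66.285 N·mm = 0.066285 J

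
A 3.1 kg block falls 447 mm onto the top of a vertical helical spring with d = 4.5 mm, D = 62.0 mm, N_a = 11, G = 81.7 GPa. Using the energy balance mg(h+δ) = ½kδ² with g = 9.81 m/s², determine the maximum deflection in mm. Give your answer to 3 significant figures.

151 mm

k = Gd⁴/(8D³N_a) = (81.7×10³)(4.5⁴)/(8·62.0³·11) = 1.5974 N/mm
W = mg = 3.1 × 9.81 = 30.411 N
½kδ² − Wδ − Wh = 0 → δ = (W + √(W² + 2kWh))/k
δ = (30.411 + √(924.83 + 43429.3))/1.5974 = (30.411 + 210.6)/1.5974 = 150.88 mm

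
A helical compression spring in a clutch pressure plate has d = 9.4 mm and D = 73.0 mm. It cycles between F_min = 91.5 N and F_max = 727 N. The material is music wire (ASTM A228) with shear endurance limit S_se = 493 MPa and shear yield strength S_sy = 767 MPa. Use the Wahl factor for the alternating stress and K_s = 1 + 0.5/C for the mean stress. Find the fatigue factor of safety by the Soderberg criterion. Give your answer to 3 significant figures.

3.35

C = D/d = 73.0/9.4 = 7.7660; K_W = (4C−1)/(4C−4)+0.615/C = 1.1900; K_s = 1+0.5/C = 1.0644
F_a = (F_max−F_min)/2 = 317.75 N; F_m = (F_max+F_min)/2 = 409.25 N
τ_a = K_W·8F_aD/(πd³) = 1.1900 × 71.116 = 84.63 MPa
τ_m = K_s·8F_mD/(πd³) = 1.0644 × 91.594 = 97.491 MPa
Soderberg: 1/n_f = τ_a/S_se + τ_m/S_sy = 84.63/493 + 97.491/767 = 0.17166 + 0.12711 = 0.29877
n_f = 1/0.29877 = 3.347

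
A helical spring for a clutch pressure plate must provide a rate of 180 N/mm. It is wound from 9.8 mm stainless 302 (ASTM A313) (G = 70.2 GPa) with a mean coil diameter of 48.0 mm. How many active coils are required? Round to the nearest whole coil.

N_a = Gd⁴/(8D³k) = (70.2×10³ × 9.8⁴)/(8 × 48.0³ × 180)
    = 6.47502e+08 / 1.59252e+08 = 4.066 → 4 coils

4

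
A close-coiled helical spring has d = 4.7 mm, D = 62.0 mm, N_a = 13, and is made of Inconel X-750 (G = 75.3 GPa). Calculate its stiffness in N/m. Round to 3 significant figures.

k = Gd⁴/(8D³N_a) = (75.3×10³ × 4.7⁴) / (8 × 62.0³ × 13)
  = 3.6744e+07 / 2.47861e+07 = 1.4824 N/mm = 1482.4 N/m

1480 N/m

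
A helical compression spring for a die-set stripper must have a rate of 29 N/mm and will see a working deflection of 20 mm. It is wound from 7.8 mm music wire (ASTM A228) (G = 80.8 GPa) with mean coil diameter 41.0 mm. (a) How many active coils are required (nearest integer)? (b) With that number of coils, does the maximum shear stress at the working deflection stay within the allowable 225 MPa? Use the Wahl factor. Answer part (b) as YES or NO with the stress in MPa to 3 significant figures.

(a) 19 coils; (b) YES, τ_max = 162 MPa

N_a = Gd⁴/(8D³k) = (80.8×10³)(7.8⁴)/(8·41.0³·29) = 18.7 → N_a = 19
Actual rate k = Gd⁴/(8D³·19) = 28.549 N/mm
Working load F = kδ = 28.549·20 = 570.98 N
C = 41.0/7.8 = 5.2564; K_W = (4C−1)/(4C−4)+0.615/C = 1.2932
τ_max = K_W·8FD/(πd³) = 1.2932·125.62 = 162.45 MPa
τ_max ≤ 225 MPa → acceptable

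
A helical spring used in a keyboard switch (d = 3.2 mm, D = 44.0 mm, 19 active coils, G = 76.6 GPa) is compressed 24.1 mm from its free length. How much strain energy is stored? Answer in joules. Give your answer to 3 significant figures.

0.180 J

k = Gd⁴/(8D³N_a) = (76.6×10³)(3.2⁴)/(8·44.0³·19) = 0.62034 N/mm
U = ½kδ² = 0.5 × 0.62034 × 24.1² = 180.15 N·mm = 0.18015 J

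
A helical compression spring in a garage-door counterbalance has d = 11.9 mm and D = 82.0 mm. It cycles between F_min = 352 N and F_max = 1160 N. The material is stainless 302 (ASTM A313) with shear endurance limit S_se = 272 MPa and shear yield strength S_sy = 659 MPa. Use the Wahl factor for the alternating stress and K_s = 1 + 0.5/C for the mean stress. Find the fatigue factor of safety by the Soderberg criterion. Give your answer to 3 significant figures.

2.66

C = D/d = 82.0/11.9 = 6.8908; K_W = (4C−1)/(4C−4)+0.615/C = 1.2166; K_s = 1+0.5/C = 1.0726
F_a = (F_max−F_min)/2 = 404 N; F_m = (F_max+F_min)/2 = 756 N
τ_a = K_W·8F_aD/(πd³) = 1.2166 × 50.06 = 60.902 MPa
τ_m = K_s·8F_mD/(πd³) = 1.0726 × 93.677 = 100.47 MPa
Soderberg: 1/n_f = τ_a/S_se + τ_m/S_sy = 60.902/272 + 100.47/659 = 0.22390 + 0.15247 = 0.37637
n_f = 1/0.37637 = 2.657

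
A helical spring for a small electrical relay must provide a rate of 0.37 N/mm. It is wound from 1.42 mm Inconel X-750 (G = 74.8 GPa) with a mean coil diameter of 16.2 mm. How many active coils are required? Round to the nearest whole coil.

N_a = Gd⁴/(8D³k) = (74.8×10³ × 1.42⁴)/(8 × 16.2³ × 0.37)
    = 304127 / 12584.5 = 24.17 → 24 coils

24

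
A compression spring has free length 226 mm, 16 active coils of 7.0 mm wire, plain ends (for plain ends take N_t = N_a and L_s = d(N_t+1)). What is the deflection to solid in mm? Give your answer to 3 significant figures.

N_t = 16; L_s = 7.0·17 = 119 mm
δ_solid = L₀ − L_s = 226 − 119 = 107 mm

107 mm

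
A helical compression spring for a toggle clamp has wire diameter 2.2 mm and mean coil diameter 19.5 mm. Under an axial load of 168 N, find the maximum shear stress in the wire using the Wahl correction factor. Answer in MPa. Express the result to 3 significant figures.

913 MPa

Spring index C = D/d = 19.5/2.2 = 8.8636
K_W = (4C−1)/(4C−4) + 0.615/C = 34.455/31.455 + 0.0694 = 1.1648
τ₀ = 8FD/(πd³) = 8·168·19.5/(π·2.2³) = 26208/33.452 = 783.46 MPa
τ_max = K·τ₀ = 1.1648 × 783.46 = 912.54 MPa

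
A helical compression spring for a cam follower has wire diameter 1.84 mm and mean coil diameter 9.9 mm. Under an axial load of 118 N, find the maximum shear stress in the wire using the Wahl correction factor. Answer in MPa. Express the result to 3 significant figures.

614 MPa

Spring index C = D/d = 9.9/1.84 = 5.3804
K_W = (4C−1)/(4C−4) + 0.615/C = 20.522/17.522 + 0.1143 = 1.2855
τ₀ = 8FD/(πd³) = 8·118·9.9/(π·1.84³) = 9345.6/19.571 = 477.53 MPa
τ_max = K·τ₀ = 1.2855 × 477.53 = 613.88 MPa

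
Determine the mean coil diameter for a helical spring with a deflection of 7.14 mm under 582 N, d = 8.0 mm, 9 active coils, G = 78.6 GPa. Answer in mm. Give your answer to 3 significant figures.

38.0 mm

Required rate k = F/δ = 582/7.14 = 81.513 N/mm
D = (Gd⁴/(8N_a·k))^(1/3) = (78.6×10³·8.0⁴/(8·9·81.513))^(1/3)
  = (54856.1)^(1/3) = 37.9963 mm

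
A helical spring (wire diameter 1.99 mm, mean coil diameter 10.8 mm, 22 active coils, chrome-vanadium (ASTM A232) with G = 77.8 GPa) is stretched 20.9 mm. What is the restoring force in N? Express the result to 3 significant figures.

115 N

k = Gd⁴/(8D³N_a) = (77.8×10³)(1.99⁴)/(8·10.8³·22) = 5.5031 N/mm
F = k·δ = 5.5031 × 20.9 = 115.01 N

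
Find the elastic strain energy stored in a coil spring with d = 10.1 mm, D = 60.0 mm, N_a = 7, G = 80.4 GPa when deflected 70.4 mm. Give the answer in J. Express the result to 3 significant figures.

k = Gd⁴/(8D³N_a) = (80.4×10³)(10.1⁴)/(8·60.0³·7) = 69.167 N/mm
U = ½kδ² = 0.5 × 69.167 × 70.4² = 1.714e+05 N·mm = 171.4 J

171 J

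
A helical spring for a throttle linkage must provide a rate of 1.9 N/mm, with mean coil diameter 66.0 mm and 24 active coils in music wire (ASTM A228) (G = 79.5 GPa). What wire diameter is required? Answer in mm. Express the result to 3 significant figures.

d = (8D³N_a·k / G)^(1/4) = (8·66.0³·24·1.9 / (79.5×10³))^0.25
  = (1319.2)^0.25 = 6.0267 mm

6.03 mm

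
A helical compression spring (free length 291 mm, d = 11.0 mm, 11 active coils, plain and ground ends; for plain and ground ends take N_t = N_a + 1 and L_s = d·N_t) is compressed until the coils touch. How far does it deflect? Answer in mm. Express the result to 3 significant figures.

N_t = 12; L_s = 11.0·12 = 132 mm
δ_solid = L₀ − L_s = 291 − 132 = 159 mm

159 mm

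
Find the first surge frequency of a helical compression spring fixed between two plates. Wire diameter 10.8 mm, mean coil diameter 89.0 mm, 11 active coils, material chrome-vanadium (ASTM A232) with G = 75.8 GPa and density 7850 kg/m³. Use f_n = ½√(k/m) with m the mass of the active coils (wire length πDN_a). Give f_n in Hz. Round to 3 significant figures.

43.3 Hz

k = Gd⁴/(8D³N_a) = (75.8×10³)(10.8⁴)/(8·89.0³·11) = 16.623 N/mm = 16623 N/m
Wire length L = πDN_a = π·89.0·11 = 3075.6 mm
m = ρ·(πd²/4)·L = 7850 × 91.609×10⁻⁶ m² × 3.0756 m = 2.2118 kg
f_n = ½√(k/m) = 0.5·√(16623/2.2118) = 0.5·√(7515.7) = 43.347 Hz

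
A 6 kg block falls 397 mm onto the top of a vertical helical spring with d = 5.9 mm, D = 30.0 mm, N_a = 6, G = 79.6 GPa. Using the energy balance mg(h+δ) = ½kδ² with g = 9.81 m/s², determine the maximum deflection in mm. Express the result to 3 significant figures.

k = Gd⁴/(8D³N_a) = (79.6×10³)(5.9⁴)/(8·30.0³·6) = 74.425 N/mm
W = mg = 6 × 9.81 = 58.86 N
½kδ² − Wδ − Wh = 0 → δ = (W + √(W² + 2kWh))/k
δ = (58.86 + √(3464.5 + 3.47822e+06))/74.425 = (58.86 + 1865.9)/74.425 = 25.862 mm

25.9 mm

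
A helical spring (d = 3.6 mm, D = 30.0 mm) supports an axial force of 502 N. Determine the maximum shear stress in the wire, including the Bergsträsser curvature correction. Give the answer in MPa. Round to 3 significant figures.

Spring index C = D/d = 30.0/3.6 = 8.3333
K_B = (4C+2)/(4C−3) = 35.333/30.333 = 1.1648
τ₀ = 8FD/(πd³) = 8·502·30.0/(π·3.6³) = 120480/146.57 = 821.97 MPa
τ_max = K·τ₀ = 1.1648 × 821.97 = 957.46 MPa

957 MPa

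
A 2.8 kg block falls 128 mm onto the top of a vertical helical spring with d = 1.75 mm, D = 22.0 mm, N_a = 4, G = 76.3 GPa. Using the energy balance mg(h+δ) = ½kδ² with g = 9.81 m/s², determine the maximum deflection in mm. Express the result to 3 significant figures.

72.4 mm

k = Gd⁴/(8D³N_a) = (76.3×10³)(1.75⁴)/(8·22.0³·4) = 2.1002 N/mm
W = mg = 2.8 × 9.81 = 27.468 N
½kδ² − Wδ − Wh = 0 → δ = (W + √(W² + 2kWh))/k
δ = (27.468 + √(754.49 + 14768.1))/2.1002 = (27.468 + 124.59)/2.1002 = 72.402 mm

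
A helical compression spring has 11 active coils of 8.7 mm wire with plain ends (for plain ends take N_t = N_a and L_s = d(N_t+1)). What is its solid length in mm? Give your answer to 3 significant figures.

104 mm

plain ends: N_t = N_a = 11
L_s = d·(N_t+1) = 8.7 × 12 = 104.4 mm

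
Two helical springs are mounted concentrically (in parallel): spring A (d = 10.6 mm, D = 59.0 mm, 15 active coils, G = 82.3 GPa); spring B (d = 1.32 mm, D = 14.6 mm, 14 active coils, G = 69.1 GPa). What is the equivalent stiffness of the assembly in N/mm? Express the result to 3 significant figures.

k_A = Gd⁴/(8D³N_a) = (82.3×10³)(10.6⁴)/(8·59.0³·15) = 42.159 N/mm
k_B = Gd⁴/(8D³N_a) = (69.1×10³)(1.32⁴)/(8·14.6³·14) = 0.60186 N/mm
Parallel: k_eq = 42.159 + 0.60186 = 42.76 N/mm

42.8 N/mm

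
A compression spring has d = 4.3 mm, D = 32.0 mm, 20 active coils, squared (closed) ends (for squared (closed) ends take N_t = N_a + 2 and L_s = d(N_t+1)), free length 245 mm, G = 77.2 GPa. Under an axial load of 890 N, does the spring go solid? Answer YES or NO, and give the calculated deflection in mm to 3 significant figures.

k = Gd⁴/(8D³N_a) = (77.2×10³)(4.3⁴)/(8·32.0³·20) = 5.0341 N/mm
N_t = 22; L_s = 4.3·23 = 98.9 mm; δ_solid = L₀ − L_s = 245 − 98.9 = 146.1 mm
δ = F/k = 890/5.0341 = 176.79 mm
δ ≥ δ_solid → spring goes solid

YES, δ = 177 mm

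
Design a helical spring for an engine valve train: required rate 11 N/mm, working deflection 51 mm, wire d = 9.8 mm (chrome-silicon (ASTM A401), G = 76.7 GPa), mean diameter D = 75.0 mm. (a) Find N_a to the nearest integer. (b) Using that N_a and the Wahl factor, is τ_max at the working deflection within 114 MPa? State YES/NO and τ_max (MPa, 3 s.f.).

(a) 19 coils; (b) NO, τ_max = 136 MPa

N_a = Gd⁴/(8D³k) = (76.7×10³)(9.8⁴)/(8·75.0³·11) = 19.06 → N_a = 19
Actual rate k = Gd⁴/(8D³·19) = 11.032 N/mm
Working load F = kδ = 11.032·51 = 562.66 N
C = 75.0/9.8 = 7.6531; K_W = (4C−1)/(4C−4)+0.615/C = 1.1931
τ_max = K_W·8FD/(πd³) = 1.1931·114.17 = 136.22 MPa
τ_max > 114 MPa → exceeds allowable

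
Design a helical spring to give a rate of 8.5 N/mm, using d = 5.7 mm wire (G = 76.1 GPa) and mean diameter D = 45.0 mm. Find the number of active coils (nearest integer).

N_a = Gd⁴/(8D³k) = (76.1×10³ × 5.7⁴)/(8 × 45.0³ × 8.5)
    = 8.03312e+07 / 6.1965e+06 = 12.96 → 13 coils

13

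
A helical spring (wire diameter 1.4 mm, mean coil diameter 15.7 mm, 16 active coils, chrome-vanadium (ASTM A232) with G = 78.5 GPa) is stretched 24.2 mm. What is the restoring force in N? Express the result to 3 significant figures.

k = Gd⁴/(8D³N_a) = (78.5×10³)(1.4⁴)/(8·15.7³·16) = 0.6088 N/mm
F = k·δ = 0.6088 × 24.2 = 14.733 N

14.7 N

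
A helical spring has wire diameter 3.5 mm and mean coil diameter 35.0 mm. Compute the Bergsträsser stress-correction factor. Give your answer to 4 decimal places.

C = D/d = 35.0/3.5 = 10.0000
K_B = (4C+2)/(4C−3) = 42.000/37.000 = 1.1351

1.1351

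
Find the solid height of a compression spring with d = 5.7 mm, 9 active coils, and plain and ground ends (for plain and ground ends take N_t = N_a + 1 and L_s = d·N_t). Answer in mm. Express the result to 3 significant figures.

57.0 mm

plain and ground ends: N_t = N_a + 1 = 9 + 1 = 10
L_s = d·N_t = 5.7 × 10 = 57 mm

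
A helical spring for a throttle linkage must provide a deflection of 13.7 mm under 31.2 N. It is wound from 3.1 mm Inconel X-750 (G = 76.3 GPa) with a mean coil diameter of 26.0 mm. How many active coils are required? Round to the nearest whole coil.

22

Required rate k = F/δ = 31.2/13.7 = 2.2774 N/mm
N_a = Gd⁴/(8D³k) = (76.3×10³ × 3.1⁴)/(8 × 26.0³ × 2.2774)
    = 7.04647e+06 / 320217 = 22.01 → 22 coils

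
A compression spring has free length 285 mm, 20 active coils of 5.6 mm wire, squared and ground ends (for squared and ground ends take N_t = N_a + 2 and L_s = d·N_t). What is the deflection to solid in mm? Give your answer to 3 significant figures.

162 mm

N_t = 22; L_s = 5.6·22 = 123.2 mm
δ_solid = L₀ − L_s = 285 − 123.2 = 161.8 mm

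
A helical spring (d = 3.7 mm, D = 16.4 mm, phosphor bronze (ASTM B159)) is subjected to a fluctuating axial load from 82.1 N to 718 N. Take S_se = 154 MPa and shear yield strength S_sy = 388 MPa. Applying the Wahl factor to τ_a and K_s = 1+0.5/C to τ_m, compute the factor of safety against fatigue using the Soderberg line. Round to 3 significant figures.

0.307

C = D/d = 16.4/3.7 = 4.4324; K_W = (4C−1)/(4C−4)+0.615/C = 1.3573; K_s = 1+0.5/C = 1.1128
F_a = (F_max−F_min)/2 = 317.95 N; F_m = (F_max+F_min)/2 = 400.05 N
τ_a = K_W·8F_aD/(πd³) = 1.3573 × 262.14 = 355.79 MPa
τ_m = K_s·8F_mD/(πd³) = 1.1128 × 329.83 = 367.04 MPa
Soderberg: 1/n_f = τ_a/S_se + τ_m/S_sy = 355.79/154 + 367.04/388 = 2.31035 + 0.94598 = 3.2563
n_f = 1/3.2563 = 0.3071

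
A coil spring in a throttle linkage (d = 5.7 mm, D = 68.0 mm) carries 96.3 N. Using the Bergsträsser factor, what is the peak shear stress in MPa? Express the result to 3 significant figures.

100 MPa

Spring index C = D/d = 68.0/5.7 = 11.9298
K_B = (4C+2)/(4C−3) = 49.719/44.719 = 1.1118
τ₀ = 8FD/(πd³) = 8·96.3·68.0/(π·5.7³) = 52387.2/581.8 = 90.043 MPa
τ_max = K·τ₀ = 1.1118 × 90.043 = 100.11 MPa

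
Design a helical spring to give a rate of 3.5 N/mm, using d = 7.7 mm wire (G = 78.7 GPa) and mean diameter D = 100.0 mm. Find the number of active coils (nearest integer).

10

N_a = Gd⁴/(8D³k) = (78.7×10³ × 7.7⁴)/(8 × 100.0³ × 3.5)
    = 2.76654e+08 / 2.8e+07 = 9.881 → 10 coils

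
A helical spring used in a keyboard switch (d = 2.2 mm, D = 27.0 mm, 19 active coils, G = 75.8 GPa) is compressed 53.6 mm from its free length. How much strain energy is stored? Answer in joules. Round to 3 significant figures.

k = Gd⁴/(8D³N_a) = (75.8×10³)(2.2⁴)/(8·27.0³·19) = 0.59351 N/mm
U = ½kδ² = 0.5 × 0.59351 × 53.6² = 852.56 N·mm = 0.85256 J

0.853 J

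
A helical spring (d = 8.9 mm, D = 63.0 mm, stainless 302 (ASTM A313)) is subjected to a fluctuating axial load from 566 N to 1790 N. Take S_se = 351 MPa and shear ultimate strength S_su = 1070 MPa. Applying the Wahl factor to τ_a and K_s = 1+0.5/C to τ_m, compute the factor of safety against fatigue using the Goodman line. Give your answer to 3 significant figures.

C = D/d = 63.0/8.9 = 7.0787; K_W = (4C−1)/(4C−4)+0.615/C = 1.2103; K_s = 1+0.5/C = 1.0706
F_a = (F_max−F_min)/2 = 612 N; F_m = (F_max+F_min)/2 = 1178 N
τ_a = K_W·8F_aD/(πd³) = 1.2103 × 139.27 = 168.56 MPa
τ_m = K_s·8F_mD/(πd³) = 1.0706 × 268.07 = 287.01 MPa
Goodman: 1/n_f = τ_a/S_se + τ_m/S_su = 168.56/351 + 287.01/1070 = 0.48021 + 0.26823 = 0.74845
n_f = 1/0.74845 = 1.336

1.34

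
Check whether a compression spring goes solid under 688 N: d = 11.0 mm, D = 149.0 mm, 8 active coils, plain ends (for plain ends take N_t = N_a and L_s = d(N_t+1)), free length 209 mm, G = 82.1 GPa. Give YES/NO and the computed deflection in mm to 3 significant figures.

k = Gd⁴/(8D³N_a) = (82.1×10³)(11.0⁴)/(8·149.0³·8) = 5.6777 N/mm
N_t = 8; L_s = 11.0·9 = 99 mm; δ_solid = L₀ − L_s = 209 − 99 = 110 mm
δ = F/k = 688/5.6777 = 121.18 mm
δ ≥ δ_solid → spring goes solid

YES, δ = 121 mm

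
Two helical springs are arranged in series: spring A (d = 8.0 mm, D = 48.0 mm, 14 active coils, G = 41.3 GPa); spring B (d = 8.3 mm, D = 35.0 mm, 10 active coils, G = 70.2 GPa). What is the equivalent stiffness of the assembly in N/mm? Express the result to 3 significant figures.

12.0 N/mm

k_A = Gd⁴/(8D³N_a) = (41.3×10³)(8.0⁴)/(8·48.0³·14) = 13.657 N/mm
k_B = Gd⁴/(8D³N_a) = (70.2×10³)(8.3⁴)/(8·35.0³·10) = 97.13 N/mm
Series: 1/k_eq = 1/13.657 + 1/97.13 = 0.083516; k_eq = 11.974 N/mm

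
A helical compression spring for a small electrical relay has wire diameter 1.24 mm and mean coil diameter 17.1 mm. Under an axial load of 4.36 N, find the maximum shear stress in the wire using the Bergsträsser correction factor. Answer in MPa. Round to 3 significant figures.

Spring index C = D/d = 17.1/1.24 = 13.7903
K_B = (4C+2)/(4C−3) = 57.161/52.161 = 1.0959
τ₀ = 8FD/(πd³) = 8·4.36·17.1/(π·1.24³) = 596.448/5.9898 = 99.577 MPa
τ_max = K·τ₀ = 1.0959 × 99.577 = 109.12 MPa

109 MPa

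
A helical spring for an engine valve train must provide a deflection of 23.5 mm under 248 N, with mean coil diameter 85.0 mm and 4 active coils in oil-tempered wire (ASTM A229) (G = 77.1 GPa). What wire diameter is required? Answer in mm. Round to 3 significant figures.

7.20 mm

Required rate k = F/δ = 248/23.5 = 10.553 N/mm
d = (8D³N_a·k / G)^(1/4) = (8·85.0³·4·10.553 / (77.1×10³))^0.25
  = (2689.9)^0.25 = 7.2017 mm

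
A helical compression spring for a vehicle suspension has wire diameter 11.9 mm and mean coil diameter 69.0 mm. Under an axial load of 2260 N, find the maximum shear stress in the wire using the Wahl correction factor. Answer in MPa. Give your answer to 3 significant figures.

297 MPa

Spring index C = D/d = 69.0/11.9 = 5.7983
K_W = (4C−1)/(4C−4) + 0.615/C = 22.193/19.193 + 0.1061 = 1.2624
τ₀ = 8FD/(πd³) = 8·2260·69.0/(π·11.9³) = 1.24752e+06/5294.1 = 235.64 MPa
τ_max = K·τ₀ = 1.2624 × 235.64 = 297.47 MPa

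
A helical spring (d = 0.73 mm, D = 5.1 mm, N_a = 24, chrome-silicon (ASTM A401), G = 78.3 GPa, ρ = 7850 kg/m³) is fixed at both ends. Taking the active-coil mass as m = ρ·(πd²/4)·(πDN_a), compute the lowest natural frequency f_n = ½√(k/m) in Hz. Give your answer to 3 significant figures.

k = Gd⁴/(8D³N_a) = (78.3×10³)(0.73⁴)/(8·5.1³·24) = 0.87305 N/mm = 873.05 N/m
Wire length L = πDN_a = π·5.1·24 = 384.53 mm
m = ρ·(πd²/4)·L = 7850 × 0.41854×10⁻⁶ m² × 0.38453 m = 0.0012634 kg
f_n = ½√(k/m) = 0.5·√(873.05/0.0012634) = 0.5·√(6.9104e+05) = 415.64 Hz

416 Hz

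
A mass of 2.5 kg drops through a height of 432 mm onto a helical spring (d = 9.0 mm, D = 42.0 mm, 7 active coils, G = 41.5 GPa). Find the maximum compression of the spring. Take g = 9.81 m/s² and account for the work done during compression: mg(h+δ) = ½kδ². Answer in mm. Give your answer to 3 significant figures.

18.3 mm

k = Gd⁴/(8D³N_a) = (41.5×10³)(9.0⁴)/(8·42.0³·7) = 65.627 N/mm
W = mg = 2.5 × 9.81 = 24.525 N
½kδ² − Wδ − Wh = 0 → δ = (W + √(W² + 2kWh))/k
δ = (24.525 + √(601.48 + 1.39061e+06))/65.627 = (24.525 + 1179.5)/65.627 = 18.346 mm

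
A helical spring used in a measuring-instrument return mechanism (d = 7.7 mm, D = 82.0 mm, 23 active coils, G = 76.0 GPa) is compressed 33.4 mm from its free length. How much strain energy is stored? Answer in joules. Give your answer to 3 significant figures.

k = Gd⁴/(8D³N_a) = (76.0×10³)(7.7⁴)/(8·82.0³·23) = 2.6334 N/mm
U = ½kδ² = 0.5 × 2.6334 × 33.4² = 1468.9 N·mm = 1.4689 J

1.47 J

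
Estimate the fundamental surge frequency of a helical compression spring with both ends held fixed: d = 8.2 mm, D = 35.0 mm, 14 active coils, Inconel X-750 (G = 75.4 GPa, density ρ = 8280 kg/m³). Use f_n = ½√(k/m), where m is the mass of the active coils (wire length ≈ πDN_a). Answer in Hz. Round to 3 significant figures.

162 Hz

k = Gd⁴/(8D³N_a) = (75.4×10³)(8.2⁴)/(8·35.0³·14) = 70.991 N/mm = 70991 N/m
Wire length L = πDN_a = π·35.0·14 = 1539.4 mm
m = ρ·(πd²/4)·L = 8280 × 52.81×10⁻⁶ m² × 1.5394 m = 0.67312 kg
f_n = ½√(k/m) = 0.5·√(70991/0.67312) = 0.5·√(1.0547e+05) = 162.38 Hz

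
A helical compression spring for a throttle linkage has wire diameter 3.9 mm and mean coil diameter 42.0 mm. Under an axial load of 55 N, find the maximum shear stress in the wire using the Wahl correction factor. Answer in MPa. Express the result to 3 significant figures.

Spring index C = D/d = 42.0/3.9 = 10.7692
K_W = (4C−1)/(4C−4) + 0.615/C = 42.077/39.077 + 0.0571 = 1.1339
τ₀ = 8FD/(πd³) = 8·55·42.0/(π·3.9³) = 18480/186.36 = 99.165 MPa
τ_max = K·τ₀ = 1.1339 × 99.165 = 112.44 MPa

112 MPa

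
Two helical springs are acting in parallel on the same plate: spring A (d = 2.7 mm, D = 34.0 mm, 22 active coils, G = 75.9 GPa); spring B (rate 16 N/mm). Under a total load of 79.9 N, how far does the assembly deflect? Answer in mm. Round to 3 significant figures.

4.82 mm

k_A = Gd⁴/(8D³N_a) = (75.9×10³)(2.7⁴)/(8·34.0³·22) = 0.58311 N/mm
Parallel: k_eq = 0.58311 + 16 = 16.583 N/mm
δ = F/k_eq = 79.9/16.583 = 4.8182 mm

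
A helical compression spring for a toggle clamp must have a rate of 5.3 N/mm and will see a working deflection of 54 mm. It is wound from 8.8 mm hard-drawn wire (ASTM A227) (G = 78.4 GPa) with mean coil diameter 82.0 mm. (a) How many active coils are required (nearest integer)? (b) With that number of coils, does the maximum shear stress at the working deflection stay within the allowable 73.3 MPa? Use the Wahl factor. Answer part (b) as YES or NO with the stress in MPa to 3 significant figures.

(a) 20 coils; (b) NO, τ_max = 102 MPa

N_a = Gd⁴/(8D³k) = (78.4×10³)(8.8⁴)/(8·82.0³·5.3) = 20.11 → N_a = 20
Actual rate k = Gd⁴/(8D³·20) = 5.3295 N/mm
Working load F = kδ = 5.3295·54 = 287.79 N
C = 82.0/8.8 = 9.3182; K_W = (4C−1)/(4C−4)+0.615/C = 1.1562
τ_max = K_W·8FD/(πd³) = 1.1562·88.183 = 101.95 MPa
τ_max > 73.3 MPa → exceeds allowable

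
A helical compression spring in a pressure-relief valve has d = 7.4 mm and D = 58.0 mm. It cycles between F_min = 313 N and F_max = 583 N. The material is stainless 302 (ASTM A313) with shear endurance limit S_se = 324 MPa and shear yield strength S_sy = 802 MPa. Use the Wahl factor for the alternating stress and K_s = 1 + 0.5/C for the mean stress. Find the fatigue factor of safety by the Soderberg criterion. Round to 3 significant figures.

2.52

C = D/d = 58.0/7.4 = 7.8378; K_W = (4C−1)/(4C−4)+0.615/C = 1.1881; K_s = 1+0.5/C = 1.0638
F_a = (F_max−F_min)/2 = 135 N; F_m = (F_max+F_min)/2 = 448 N
τ_a = K_W·8F_aD/(πd³) = 1.1881 × 49.205 = 58.463 MPa
τ_m = K_s·8F_mD/(πd³) = 1.0638 × 163.29 = 173.7 MPa
Soderberg: 1/n_f = τ_a/S_se + τ_m/S_sy = 58.463/324 + 173.7/802 = 0.18044 + 0.21659 = 0.39703
n_f = 1/0.39703 = 2.519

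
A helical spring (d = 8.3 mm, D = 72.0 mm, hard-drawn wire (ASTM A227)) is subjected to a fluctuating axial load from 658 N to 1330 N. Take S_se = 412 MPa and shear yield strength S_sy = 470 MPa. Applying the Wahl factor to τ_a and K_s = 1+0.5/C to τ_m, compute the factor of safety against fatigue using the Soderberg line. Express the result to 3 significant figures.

C = D/d = 72.0/8.3 = 8.6747; K_W = (4C−1)/(4C−4)+0.615/C = 1.1686; K_s = 1+0.5/C = 1.0576
F_a = (F_max−F_min)/2 = 336 N; F_m = (F_max+F_min)/2 = 994 N
τ_a = K_W·8F_aD/(πd³) = 1.1686 × 107.74 = 125.91 MPa
τ_m = K_s·8F_mD/(πd³) = 1.0576 × 318.73 = 337.1 MPa
Soderberg: 1/n_f = τ_a/S_se + τ_m/S_sy = 125.91/412 + 337.1/470 = 0.30560 + 0.71724 = 1.0228
n_f = 1/1.0228 = 0.9777

0.978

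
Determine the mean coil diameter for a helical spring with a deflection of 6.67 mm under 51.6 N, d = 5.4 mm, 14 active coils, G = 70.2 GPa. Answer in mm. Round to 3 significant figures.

Required rate k = F/δ = 51.6/6.67 = 7.7361 N/mm
D = (Gd⁴/(8N_a·k))^(1/3) = (70.2×10³·5.4⁴/(8·14·7.7361))^(1/3)
  = (68892.2)^(1/3) = 40.9943 mm

41.0 mm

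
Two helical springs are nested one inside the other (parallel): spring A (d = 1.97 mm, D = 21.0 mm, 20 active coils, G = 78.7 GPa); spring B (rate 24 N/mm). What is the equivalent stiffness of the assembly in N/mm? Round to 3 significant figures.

24.8 N/mm

k_A = Gd⁴/(8D³N_a) = (78.7×10³)(1.97⁴)/(8·21.0³·20) = 0.79995 N/mm
Parallel: k_eq = 0.79995 + 24 = 24.8 N/mm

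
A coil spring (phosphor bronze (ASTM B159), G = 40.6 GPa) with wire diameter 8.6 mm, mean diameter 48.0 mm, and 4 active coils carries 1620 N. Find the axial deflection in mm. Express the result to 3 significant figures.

k = Gd⁴/(8D³N_a) = (40.6×10³)(8.6⁴)/(8·48.0³·4) = 62.755 N/mm
δ = F/k = 1620 / 62.755 = 25.815 mm

25.8 mm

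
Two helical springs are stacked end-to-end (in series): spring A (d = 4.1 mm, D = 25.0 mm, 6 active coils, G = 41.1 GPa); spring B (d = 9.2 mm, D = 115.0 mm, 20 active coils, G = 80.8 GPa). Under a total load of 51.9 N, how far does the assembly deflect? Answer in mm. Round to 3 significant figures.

25.2 mm

k_A = Gd⁴/(8D³N_a) = (41.1×10³)(4.1⁴)/(8·25.0³·6) = 15.485 N/mm
k_B = Gd⁴/(8D³N_a) = (80.8×10³)(9.2⁴)/(8·115.0³·20) = 2.3788 N/mm
Series: 1/k_eq = 1/15.485 + 1/2.3788 = 0.48497; k_eq = 2.062 N/mm
δ = F/k_eq = 51.9/2.062 = 25.17 mm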